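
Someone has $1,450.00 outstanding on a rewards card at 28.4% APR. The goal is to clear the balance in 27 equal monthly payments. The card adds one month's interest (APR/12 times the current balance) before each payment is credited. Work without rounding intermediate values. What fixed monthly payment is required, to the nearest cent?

Monthly rate r = 28.4%/12 = 2.36667% = 0.0236667.
Level-payment amortization: P = B₀·r / (1 − (1+r)^(−n)) = 1450.00·0.0236667 / (1 − 1.02367^(−27)).
Denominator 1 − (1+r)^(−27) = 0.468236121.
P = 34.3167 / 0.468236121 ≈ 73.29.

$73.29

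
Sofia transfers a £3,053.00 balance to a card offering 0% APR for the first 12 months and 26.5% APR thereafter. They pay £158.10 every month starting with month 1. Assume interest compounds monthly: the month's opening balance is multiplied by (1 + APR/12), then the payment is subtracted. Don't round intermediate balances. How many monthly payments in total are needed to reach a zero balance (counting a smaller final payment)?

Promo months 1–12 at r₀ = 0%/12 = 0; months 13+ at r₁ = 26.5%/12 = 0.0220833.
After month 12 (no interest yet): B = £3,053.00 − 12·£158.10 = £1,155.80.
Then at r₁ with £158.10/mo: n₂ = −ln(1 − r₁·B/P)/ln(1+r₁) ≈ 8.06 → 9 more payments.

21 payments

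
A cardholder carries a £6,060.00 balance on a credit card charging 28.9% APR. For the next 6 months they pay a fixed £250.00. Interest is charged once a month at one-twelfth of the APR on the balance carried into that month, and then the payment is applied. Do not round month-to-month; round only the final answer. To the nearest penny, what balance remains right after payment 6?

£5,396.85

Monthly rate r = 28.9%/12 = 2.40833% = 0.0240833.
Each month: B ← B·(1+r) − £250.00.
Month 1: interest £145.94; balance after payment £5,955.94.
Month 2: interest £143.44; balance after payment £5,849.38.
Month 3: interest £140.87; balance after payment £5,740.26.
Month 4: interest £138.24; balance after payment £5,628.50.
Month 5: interest £135.55; balance after payment £5,514.05.
Month 6: interest £132.80; balance after payment £5,396.85.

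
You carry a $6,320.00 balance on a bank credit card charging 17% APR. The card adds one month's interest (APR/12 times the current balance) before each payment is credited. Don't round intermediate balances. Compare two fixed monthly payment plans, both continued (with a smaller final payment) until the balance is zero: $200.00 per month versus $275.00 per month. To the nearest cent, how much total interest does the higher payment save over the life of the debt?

Monthly rate r = 17%/12 = 1.41667% = 0.0141667.
At $200.00/mo: n = ⌈−ln(1 − rB₀/P)/ln(1+r)⌉ = 43 payments (last $39.73); total interest = total paid − $6,320.00 = $2,119.73.
At $275.00/mo: 29 payments (last $0.25); total interest $1,380.25.
Interest saved = $2,119.73 − $1,380.25 = $739.48.

$739.48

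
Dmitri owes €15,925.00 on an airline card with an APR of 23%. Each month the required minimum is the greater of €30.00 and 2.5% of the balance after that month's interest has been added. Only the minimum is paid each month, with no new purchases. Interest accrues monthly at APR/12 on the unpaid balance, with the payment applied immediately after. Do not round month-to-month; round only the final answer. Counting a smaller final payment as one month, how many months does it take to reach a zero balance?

485 months

Monthly rate r = 23%/12 = 1.91667% = 0.0191667.
While 2.5% of the post-interest balance exceeds €30.00, each month B ← (B·(1+r))·(1 − 0.025), i.e. B shrinks by the factor (1+r)·0.975 = 0.99369.
This holds for months 1–412. Entering month 413 the balance is €1,172.22; 2.5% of the post-interest balance is now below €30.00, so the flat €30.00 minimum applies from here.
From month 413 a fixed €30.00 at rate r clears €1,172.22 in 73 more payments. Total: 412 + 73 = 485 months.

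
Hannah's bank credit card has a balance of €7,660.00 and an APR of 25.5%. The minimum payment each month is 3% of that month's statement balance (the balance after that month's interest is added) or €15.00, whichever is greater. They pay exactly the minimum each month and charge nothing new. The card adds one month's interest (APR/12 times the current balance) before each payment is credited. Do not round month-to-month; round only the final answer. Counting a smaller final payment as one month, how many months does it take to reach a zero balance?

Monthly rate r = 25.5%/12 = 2.125% = 0.02125.
While 3% of the post-interest balance exceeds €15.00, each month B ← (B·(1+r))·(1 − 0.03), i.e. B shrinks by the factor (1+r)·0.97 = 0.99061.
This holds for months 1–292. Entering month 293 the balance is €487.69; 3% of the post-interest balance is now below €15.00, so the flat €15.00 minimum applies from here.
From month 293 a fixed €15.00 at rate r clears €487.69 in 56 more payments. Total: 292 + 56 = 348 months.

348 months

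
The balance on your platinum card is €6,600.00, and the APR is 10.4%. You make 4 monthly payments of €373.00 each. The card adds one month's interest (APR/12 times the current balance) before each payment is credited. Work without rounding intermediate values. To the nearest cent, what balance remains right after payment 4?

€5,320.28

Monthly rate r = 10.4%/12 = 0.866667% = 0.00866667.
Each month: B ← B·(1+r) − €373.00.
Month 1: interest €57.20; balance after payment €6,284.20.
Month 2: interest €54.46; balance after payment €5,965.66.
Month 3: interest €51.70; balance after payment €5,644.37.
Month 4: interest €48.92; balance after payment €5,320.28.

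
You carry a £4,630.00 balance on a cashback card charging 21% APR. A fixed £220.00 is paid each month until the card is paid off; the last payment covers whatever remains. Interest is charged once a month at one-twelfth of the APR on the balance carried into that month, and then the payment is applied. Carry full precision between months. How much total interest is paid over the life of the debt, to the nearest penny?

Monthly rate r = 21%/12 = 1.75% = 0.0175.
Payoff takes n = ⌈−ln(1 − rB₀/P)/ln(1+r)⌉ = ⌈26.477⌉ = 27 payments; the last is £105.33.
Total paid = 26·£220.00 + £105.33 = £5,825.33.
Total interest = total paid − principal = £5,825.33 − £4,630.00 = £1,195.33.

£1,195.33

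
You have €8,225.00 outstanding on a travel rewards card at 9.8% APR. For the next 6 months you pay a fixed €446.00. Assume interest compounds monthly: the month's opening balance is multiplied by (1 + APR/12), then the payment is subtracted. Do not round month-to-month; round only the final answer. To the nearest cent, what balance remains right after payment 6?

€5,905.11

Monthly rate r = 9.8%/12 = 0.816667% = 0.00816667.
Each month: B ← B·(1+r) − €446.00.
Month 1: interest €67.17; balance after payment €7,846.17.
Month 2: interest €64.08; balance after payment €7,464.25.
Month 3: interest €60.96; balance after payment €7,079.21.
Month 4: interest €57.81; balance after payment €6,691.02.
Month 5: interest €54.64; balance after payment €6,299.66.
Month 6: interest €51.45; balance after payment €5,905.11.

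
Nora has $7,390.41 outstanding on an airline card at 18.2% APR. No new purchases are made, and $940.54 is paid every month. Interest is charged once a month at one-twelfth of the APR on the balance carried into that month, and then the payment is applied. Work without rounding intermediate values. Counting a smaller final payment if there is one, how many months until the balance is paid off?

9 payments

Monthly rate r = 18.2%/12 = 1.51667% = 0.0151667.
Recurrence: B ← B·(1+r) − $940.54.
Month 1: interest $112.09; balance after payment $6,561.96.
Month 2: interest $99.52; balance after payment $5,720.94.
Closed form: n = −ln(1 − rB₀/P)/ln(1+r) = −ln(0.88083)/ln(1.01517) ≈ 8.430, so the balance reaches zero during payment 9.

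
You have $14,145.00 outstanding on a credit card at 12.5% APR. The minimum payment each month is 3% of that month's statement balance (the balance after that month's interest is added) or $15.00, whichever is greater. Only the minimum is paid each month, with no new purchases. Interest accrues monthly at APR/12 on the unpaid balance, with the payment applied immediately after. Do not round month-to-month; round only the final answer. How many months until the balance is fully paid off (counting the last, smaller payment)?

208 months

Monthly rate r = 12.5%/12 = 1.04167% = 0.0104167.
While 3% of the post-interest balance exceeds $15.00, each month B ← (B·(1+r))·(1 − 0.03), i.e. B shrinks by the factor (1+r)·0.97 = 0.9801.
This holds for months 1–167. Entering month 168 the balance is $493.25; 3% of the post-interest balance is now below $15.00, so the flat $15.00 minimum applies from here.
From month 168 a fixed $15.00 at rate r clears $493.25 in 41 more payments. Total: 167 + 41 = 208 months.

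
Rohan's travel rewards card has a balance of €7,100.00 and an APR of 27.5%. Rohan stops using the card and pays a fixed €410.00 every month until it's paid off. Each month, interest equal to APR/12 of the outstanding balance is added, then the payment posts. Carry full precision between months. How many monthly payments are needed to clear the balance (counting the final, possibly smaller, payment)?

Monthly rate r = 27.5%/12 = 2.29167% = 0.0229167.
Recurrence: B ← B·(1+r) − €410.00.
Month 1: interest €162.71; balance after payment €6,852.71.
Month 2: interest €157.04; balance after payment €6,599.75.
Closed form: n = −ln(1 − rB₀/P)/ln(1+r) = −ln(0.60315)/ln(1.02292) ≈ 22.314, so the balance reaches zero during payment 23.

23 payments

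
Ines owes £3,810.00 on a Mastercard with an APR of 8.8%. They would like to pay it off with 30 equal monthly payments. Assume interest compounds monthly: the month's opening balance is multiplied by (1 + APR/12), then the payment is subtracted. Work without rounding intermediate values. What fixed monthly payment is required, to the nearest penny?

£141.95

Monthly rate r = 8.8%/12 = 0.733333% = 0.00733333.
Level-payment amortization: P = B₀·r / (1 − (1+r)^(−n)) = 3810.00·0.00733333 / (1 − 1.00733^(−30)).
Denominator 1 − (1+r)^(−30) = 0.196836726.
P = 27.94 / 0.196836726 ≈ 141.95.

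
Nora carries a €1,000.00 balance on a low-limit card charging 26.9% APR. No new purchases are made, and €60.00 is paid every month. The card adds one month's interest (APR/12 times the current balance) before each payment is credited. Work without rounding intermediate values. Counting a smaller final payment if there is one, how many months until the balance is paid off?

Monthly rate r = 26.9%/12 = 2.24167% = 0.0224167.
Recurrence: B ← B·(1+r) − €60.00.
Month 1: interest €22.42; balance after payment €962.42.
Month 2: interest €21.57; balance after payment €923.99.
Closed form: n = −ln(1 − rB₀/P)/ln(1+r) = −ln(0.62639)/ln(1.02242) ≈ 21.101, so the balance reaches zero during payment 22.

22 payments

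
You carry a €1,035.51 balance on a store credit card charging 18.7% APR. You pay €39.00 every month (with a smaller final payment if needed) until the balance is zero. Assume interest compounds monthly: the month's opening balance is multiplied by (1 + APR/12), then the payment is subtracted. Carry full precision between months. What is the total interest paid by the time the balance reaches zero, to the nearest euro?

Monthly rate r = 18.7%/12 = 1.55833% = 0.0155833.
Payoff takes n = ⌈−ln(1 − rB₀/P)/ln(1+r)⌉ = ⌈34.536⌉ = 35 payments; the last is €20.96.
Total paid = 34·€39.00 + €20.96 = €1,346.96.
Total interest = total paid − principal = €1,346.96 − €1,035.51 = €311.45.

€311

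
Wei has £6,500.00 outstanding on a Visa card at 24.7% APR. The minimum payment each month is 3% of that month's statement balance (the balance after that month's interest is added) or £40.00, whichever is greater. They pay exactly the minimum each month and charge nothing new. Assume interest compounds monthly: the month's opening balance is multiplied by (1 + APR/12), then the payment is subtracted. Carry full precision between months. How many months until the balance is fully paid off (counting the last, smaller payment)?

214 months

Monthly rate r = 24.7%/12 = 2.05833% = 0.0205833.
While 3% of the post-interest balance exceeds £40.00, each month B ← (B·(1+r))·(1 − 0.03), i.e. B shrinks by the factor (1+r)·0.97 = 0.98997.
This holds for months 1–160. Entering month 161 the balance is £1,294.63; 3% of the post-interest balance is now below £40.00, so the flat £40.00 minimum applies from here.
From month 161 a fixed £40.00 at rate r clears £1,294.63 in 54 more payments. Total: 160 + 54 = 214 months.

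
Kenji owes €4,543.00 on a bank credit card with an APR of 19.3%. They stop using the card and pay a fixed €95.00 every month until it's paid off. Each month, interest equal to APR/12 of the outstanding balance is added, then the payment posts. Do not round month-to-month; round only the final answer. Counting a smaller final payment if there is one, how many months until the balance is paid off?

Monthly rate r = 19.3%/12 = 1.60833% = 0.0160833.
Recurrence: B ← B·(1+r) − €95.00.
Month 1: interest €73.07; balance after payment €4,521.07.
Month 2: interest €72.71; balance after payment €4,498.78.
Closed form: n = −ln(1 − rB₀/P)/ln(1+r) = −ln(0.23088)/ln(1.01608) ≈ 91.873, so the balance reaches zero during payment 92.

92 months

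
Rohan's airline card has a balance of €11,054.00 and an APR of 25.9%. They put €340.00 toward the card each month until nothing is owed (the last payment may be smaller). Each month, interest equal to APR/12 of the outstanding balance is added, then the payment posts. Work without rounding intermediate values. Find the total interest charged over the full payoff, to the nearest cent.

Monthly rate r = 25.9%/12 = 2.15833% = 0.0215833.
Payoff takes n = ⌈−ln(1 − rB₀/P)/ln(1+r)⌉ = ⌈56.650⌉ = 57 payments; the last is €221.97.
Total paid = 56·€340.00 + €221.97 = €19,261.97.
Total interest = total paid − principal = €19,261.97 − €11,054.00 = €8,207.97.

€8,207.97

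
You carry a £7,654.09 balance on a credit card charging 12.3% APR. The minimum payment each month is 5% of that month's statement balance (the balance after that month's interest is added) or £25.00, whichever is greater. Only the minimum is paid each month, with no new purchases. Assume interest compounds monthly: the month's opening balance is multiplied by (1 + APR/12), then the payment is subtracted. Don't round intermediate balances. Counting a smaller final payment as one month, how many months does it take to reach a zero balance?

Monthly rate r = 12.3%/12 = 1.025% = 0.01025.
While 5% of the post-interest balance exceeds £25.00, each month B ← (B·(1+r))·(1 − 0.05), i.e. B shrinks by the factor (1+r)·0.95 = 0.95974.
This holds for months 1–67. Entering month 68 the balance is £487.65; 5% of the post-interest balance is now below £25.00, so the flat £25.00 minimum applies from here.
From month 68 a fixed £25.00 at rate r clears £487.65 in 22 more payments. Total: 67 + 22 = 89 months.

89 months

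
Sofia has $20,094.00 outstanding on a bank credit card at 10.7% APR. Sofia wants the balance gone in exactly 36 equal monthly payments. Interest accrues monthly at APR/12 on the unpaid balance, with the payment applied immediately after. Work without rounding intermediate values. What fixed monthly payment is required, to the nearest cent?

Monthly rate r = 10.7%/12 = 0.891667% = 0.00891667.
Level-payment amortization: P = B₀·r / (1 − (1+r)^(−n)) = 20094.00·0.00891667 / (1 − 1.00892^(−36)).
Denominator 1 − (1+r)^(−36) = 0.273543974.
P = 179.172 / 0.273543974 ≈ 655.00.

$655.00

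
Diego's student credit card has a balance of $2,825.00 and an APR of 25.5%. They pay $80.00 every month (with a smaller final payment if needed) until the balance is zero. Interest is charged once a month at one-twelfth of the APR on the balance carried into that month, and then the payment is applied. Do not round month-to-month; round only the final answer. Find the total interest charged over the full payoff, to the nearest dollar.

Monthly rate r = 25.5%/12 = 2.125% = 0.02125.
Payoff takes n = ⌈−ln(1 − rB₀/P)/ln(1+r)⌉ = ⌈66.002⌉ = 67 payments; the last is $0.20.
Total paid = 66·$80.00 + $0.20 = $5,280.20.
Total interest = total paid − principal = $5,280.20 − $2,825.00 = $2,455.20.

$2,455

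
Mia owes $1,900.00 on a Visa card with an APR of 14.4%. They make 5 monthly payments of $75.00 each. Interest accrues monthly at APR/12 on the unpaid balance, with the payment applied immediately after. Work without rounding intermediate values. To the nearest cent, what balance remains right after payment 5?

$1,632.66

Monthly rate r = 14.4%/12 = 1.2% = 0.012.
Each month: B ← B·(1+r) − $75.00.
Month 1: interest $22.80; balance after payment $1,847.80.
Month 2: interest $22.17; balance after payment $1,794.97.
Month 3: interest $21.54; balance after payment $1,741.51.
Month 4: interest $20.90; balance after payment $1,687.41.
Month 5: interest $20.25; balance after payment $1,632.66.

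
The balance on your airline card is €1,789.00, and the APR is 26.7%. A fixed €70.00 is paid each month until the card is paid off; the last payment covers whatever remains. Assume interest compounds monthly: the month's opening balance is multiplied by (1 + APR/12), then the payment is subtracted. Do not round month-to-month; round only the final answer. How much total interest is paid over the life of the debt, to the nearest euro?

Monthly rate r = 26.7%/12 = 2.225% = 0.02225.
Payoff takes n = ⌈−ln(1 − rB₀/P)/ln(1+r)⌉ = ⌈38.209⌉ = 39 payments; the last is €14.75.
Total paid = 38·€70.00 + €14.75 = €2,674.75.
Total interest = total paid − principal = €2,674.75 − €1,789.00 = €885.75.

€886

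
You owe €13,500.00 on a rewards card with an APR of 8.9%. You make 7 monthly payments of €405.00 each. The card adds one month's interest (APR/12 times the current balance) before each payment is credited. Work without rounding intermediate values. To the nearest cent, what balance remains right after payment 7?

Monthly rate r = 8.9%/12 = 0.741667% = 0.00741667.
Each month: B ← B·(1+r) − €405.00.
Month 1: interest €100.12; balance after payment €13,195.12.
Month 2: interest €97.86; balance after payment €12,887.99.
Month 3: interest €95.59; balance after payment €12,578.57.
Month 4: interest €93.29; balance after payment €12,266.87.
Month 5: interest €90.98; balance after payment €11,952.85.
Month 6: interest €88.65; balance after payment €11,636.50.
Month 7: interest €86.30; balance after payment €11,317.80.

€11,317.80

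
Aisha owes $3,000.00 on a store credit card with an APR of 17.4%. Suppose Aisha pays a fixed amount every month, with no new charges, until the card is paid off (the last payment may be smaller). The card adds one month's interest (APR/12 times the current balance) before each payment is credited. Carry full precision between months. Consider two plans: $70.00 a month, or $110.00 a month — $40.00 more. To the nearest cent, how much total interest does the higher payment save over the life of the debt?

$877.70

Monthly rate r = 17.4%/12 = 1.45% = 0.0145.
At $70.00/mo: n = ⌈−ln(1 − rB₀/P)/ln(1+r)⌉ = 68 payments (last $33.32); total interest = total paid − $3,000.00 = $1,723.32.
At $110.00/mo: 35 payments (last $105.62); total interest $845.62.
Interest saved = $1,723.32 − $845.62 = $877.70.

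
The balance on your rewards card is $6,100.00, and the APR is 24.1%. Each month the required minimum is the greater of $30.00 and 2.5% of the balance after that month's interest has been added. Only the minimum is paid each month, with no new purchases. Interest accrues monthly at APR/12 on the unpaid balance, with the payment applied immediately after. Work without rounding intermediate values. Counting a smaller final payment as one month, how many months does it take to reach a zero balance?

Monthly rate r = 24.1%/12 = 2.00833% = 0.0200833.
While 2.5% of the post-interest balance exceeds $30.00, each month B ← (B·(1+r))·(1 − 0.025), i.e. B shrinks by the factor (1+r)·0.975 = 0.99458.
This holds for months 1–303. Entering month 304 the balance is $1,175.79; 2.5% of the post-interest balance is now below $30.00, so the flat $30.00 minimum applies from here.
From month 304 a fixed $30.00 at rate r clears $1,175.79 in 78 more payments. Total: 303 + 78 = 381 months.

381 months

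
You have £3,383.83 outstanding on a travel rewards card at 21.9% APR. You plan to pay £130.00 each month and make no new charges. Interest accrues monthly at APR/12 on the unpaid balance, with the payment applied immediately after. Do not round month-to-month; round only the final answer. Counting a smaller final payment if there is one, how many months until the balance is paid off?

Monthly rate r = 21.9%/12 = 1.825% = 0.01825.
Recurrence: B ← B·(1+r) − £130.00.
Month 1: interest £61.75; balance after payment £3,315.58.
Month 2: interest £60.51; balance after payment £3,246.09.
Closed form: n = −ln(1 − rB₀/P)/ln(1+r) = −ln(0.52496)/ln(1.01825) ≈ 35.632, so the balance reaches zero during payment 36.

36 payments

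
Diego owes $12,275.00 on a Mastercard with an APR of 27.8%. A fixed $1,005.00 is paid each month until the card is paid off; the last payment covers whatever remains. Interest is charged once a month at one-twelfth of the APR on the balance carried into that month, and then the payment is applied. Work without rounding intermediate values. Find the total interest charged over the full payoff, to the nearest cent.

$2,323.78

Monthly rate r = 27.8%/12 = 2.31667% = 0.0231667.
Payoff takes n = ⌈−ln(1 − rB₀/P)/ln(1+r)⌉ = ⌈14.523⌉ = 15 payments; the last is $528.78.
Total paid = 14·$1,005.00 + $528.78 = $14,598.78.
Total interest = total paid − principal = $14,598.78 − $12,275.00 = $2,323.78.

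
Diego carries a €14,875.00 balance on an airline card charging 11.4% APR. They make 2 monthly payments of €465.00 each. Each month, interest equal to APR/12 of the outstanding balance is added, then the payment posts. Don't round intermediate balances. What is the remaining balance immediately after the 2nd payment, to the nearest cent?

€14,224.55

Monthly rate r = 11.4%/12 = 0.95% = 0.0095.
Each month: B ← B·(1+r) − €465.00.
Month 1: interest €141.31; balance after payment €14,551.31.
Month 2: interest €138.24; balance after payment €14,224.55.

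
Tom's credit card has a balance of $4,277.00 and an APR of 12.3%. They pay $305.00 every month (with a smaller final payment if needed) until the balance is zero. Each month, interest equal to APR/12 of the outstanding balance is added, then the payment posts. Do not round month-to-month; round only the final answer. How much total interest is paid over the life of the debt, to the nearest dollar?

Monthly rate r = 12.3%/12 = 1.025% = 0.01025.
Payoff takes n = ⌈−ln(1 − rB₀/P)/ln(1+r)⌉ = ⌈15.217⌉ = 16 payments; the last is $66.31.
Total paid = 15·$305.00 + $66.31 = $4,641.31.
Total interest = total paid − principal = $4,641.31 − $4,277.00 = $364.31.

$364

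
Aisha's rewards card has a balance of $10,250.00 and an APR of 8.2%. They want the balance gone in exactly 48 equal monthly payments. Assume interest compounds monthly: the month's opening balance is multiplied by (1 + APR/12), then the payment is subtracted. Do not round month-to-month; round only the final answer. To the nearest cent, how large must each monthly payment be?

$251.20

Monthly rate r = 8.2%/12 = 0.683333% = 0.00683333.
Level-payment amortization: P = B₀·r / (1 − (1+r)^(−n)) = 10250.00·0.00683333 / (1 − 1.00683^(−48)).
Denominator 1 − (1+r)^(−48) = 0.278832904.
P = 70.0417 / 0.278832904 ≈ 251.20.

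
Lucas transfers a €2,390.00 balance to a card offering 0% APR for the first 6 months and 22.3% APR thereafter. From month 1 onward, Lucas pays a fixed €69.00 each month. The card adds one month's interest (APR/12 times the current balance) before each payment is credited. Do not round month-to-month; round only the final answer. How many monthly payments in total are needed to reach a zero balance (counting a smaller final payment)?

48 payments

Promo months 1–6 at r₀ = 0%/12 = 0; months 7+ at r₁ = 22.3%/12 = 0.0185833.
After month 6 (no interest yet): B = €2,390.00 − 6·€69.00 = €1,976.00.
Then at r₁ with €69.00/mo: n₂ = −ln(1 − r₁·B/P)/ln(1+r₁) ≈ 41.26 → 42 more payments.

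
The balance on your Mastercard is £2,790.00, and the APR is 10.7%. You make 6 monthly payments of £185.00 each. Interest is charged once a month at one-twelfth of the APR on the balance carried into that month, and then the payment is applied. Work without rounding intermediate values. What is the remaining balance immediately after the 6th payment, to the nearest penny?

Monthly rate r = 10.7%/12 = 0.891667% = 0.00891667.
Each month: B ← B·(1+r) − £185.00.
Month 1: interest £24.88; balance after payment £2,629.88.
Month 2: interest £23.45; balance after payment £2,468.33.
Month 3: interest £22.01; balance after payment £2,305.34.
Month 4: interest £20.56; balance after payment £2,140.89.
Month 5: interest £19.09; balance after payment £1,974.98.
Month 6: interest £17.61; balance after payment £1,807.59.

£1,807.59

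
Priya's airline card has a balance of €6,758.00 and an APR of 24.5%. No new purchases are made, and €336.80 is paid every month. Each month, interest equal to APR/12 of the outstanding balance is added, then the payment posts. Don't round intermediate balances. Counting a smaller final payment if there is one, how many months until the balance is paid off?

Monthly rate r = 24.5%/12 = 2.04167% = 0.0204167.
Recurrence: B ← B·(1+r) − €336.80.
Month 1: interest €137.98; balance after payment €6,559.18.
Month 2: interest €133.92; balance after payment €6,356.29.
Closed form: n = −ln(1 − rB₀/P)/ln(1+r) = −ln(0.59033)/ln(1.02042) ≈ 26.078, so the balance reaches zero during payment 27.

27 months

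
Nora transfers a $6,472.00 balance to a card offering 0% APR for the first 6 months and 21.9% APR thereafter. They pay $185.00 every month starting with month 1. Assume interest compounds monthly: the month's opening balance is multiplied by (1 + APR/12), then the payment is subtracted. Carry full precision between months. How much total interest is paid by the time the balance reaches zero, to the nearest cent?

Promo months 1–6 at r₀ = 0%/12 = 0; months 7+ at r₁ = 21.9%/12 = 0.01825.
After month 6 (no interest yet): B = $6,472.00 − 6·$185.00 = $5,362.00.
Then at r₁ with $185.00/mo: n₂ = −ln(1 − r₁·B/P)/ln(1+r₁) ≈ 41.62 → 42 more payments.
Total paid = 47·$185.00 + $115.94 = $8,810.94; interest = $8,810.94 − $6,472.00 = $2,338.94.

$2,338.94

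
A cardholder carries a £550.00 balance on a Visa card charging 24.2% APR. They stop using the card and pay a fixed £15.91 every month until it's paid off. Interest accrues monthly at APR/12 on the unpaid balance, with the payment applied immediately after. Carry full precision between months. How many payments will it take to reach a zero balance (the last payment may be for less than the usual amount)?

Monthly rate r = 24.2%/12 = 2.01667% = 0.0201667.
Recurrence: B ← B·(1+r) − £15.91.
Month 1: interest £11.09; balance after payment £545.18.
Month 2: interest £10.99; balance after payment £540.27.
Closed form: n = −ln(1 − rB₀/P)/ln(1+r) = −ln(0.30285)/ln(1.02017) ≈ 59.828, so the balance reaches zero during payment 60.

60 payments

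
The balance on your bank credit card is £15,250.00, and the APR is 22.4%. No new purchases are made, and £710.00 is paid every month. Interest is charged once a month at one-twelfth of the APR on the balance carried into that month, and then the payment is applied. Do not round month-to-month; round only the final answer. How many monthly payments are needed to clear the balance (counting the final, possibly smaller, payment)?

Monthly rate r = 22.4%/12 = 1.86667% = 0.0186667.
Recurrence: B ← B·(1+r) − £710.00.
Month 1: interest £284.67; balance after payment £14,824.67.
Month 2: interest £276.73; balance after payment £14,391.39.
Closed form: n = −ln(1 − rB₀/P)/ln(1+r) = −ln(0.59906)/ln(1.01867) ≈ 27.705, so the balance reaches zero during payment 28.

28 months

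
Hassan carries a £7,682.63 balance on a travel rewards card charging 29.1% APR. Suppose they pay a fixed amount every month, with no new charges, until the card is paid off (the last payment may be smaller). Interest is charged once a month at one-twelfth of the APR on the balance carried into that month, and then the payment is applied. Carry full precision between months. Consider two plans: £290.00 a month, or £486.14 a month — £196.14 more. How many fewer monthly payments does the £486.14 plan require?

22 fewer payments

Monthly rate r = 29.1%/12 = 2.425% = 0.02425.
At £290.00/mo: n = ⌈−ln(1 − rB₀/P)/ln(1+r)⌉ = 43 payments (last £267.35); total interest = total paid − £7,682.63 = £4,764.72.
At £486.14/mo: 21 payments (last £82.94); total interest £2,123.11.
Payments saved = 43 − 21 = 22.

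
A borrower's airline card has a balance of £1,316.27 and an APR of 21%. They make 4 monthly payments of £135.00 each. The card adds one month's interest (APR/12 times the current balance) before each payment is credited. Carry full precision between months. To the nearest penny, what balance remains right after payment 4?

Monthly rate r = 21%/12 = 1.75% = 0.0175.
Each month: B ← B·(1+r) − £135.00.
Month 1: interest £23.03; balance after payment £1,204.30.
Month 2: interest £21.08; balance after payment £1,090.38.
Month 3: interest £19.08; balance after payment £974.46.
Month 4: interest £17.05; balance after payment £856.51.

£856.51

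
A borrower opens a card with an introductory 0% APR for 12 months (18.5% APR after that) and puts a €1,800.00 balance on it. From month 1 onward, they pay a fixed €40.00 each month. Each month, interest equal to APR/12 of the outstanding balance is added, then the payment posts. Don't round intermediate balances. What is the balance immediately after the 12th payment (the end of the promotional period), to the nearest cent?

Promo months 1–12 at r₀ = 0%/12 = 0; months 13+ at r₁ = 18.5%/12 = 0.0154167.
After month 12 (no interest yet): B = €1,800.00 − 12·€40.00 = €1,320.00.

€1,320.00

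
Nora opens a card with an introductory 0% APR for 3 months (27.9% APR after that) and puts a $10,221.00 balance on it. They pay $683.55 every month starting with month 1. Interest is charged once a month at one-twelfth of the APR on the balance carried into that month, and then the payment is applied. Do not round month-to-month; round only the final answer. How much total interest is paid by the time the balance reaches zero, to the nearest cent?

$1,514.12

Promo months 1–3 at r₀ = 0%/12 = 0; months 4+ at r₁ = 27.9%/12 = 0.02325.
After month 3 (no interest yet): B = $10,221.00 − 3·$683.55 = $8,170.35.
Then at r₁ with $683.55/mo: n₂ = −ln(1 − r₁·B/P)/ln(1+r₁) ≈ 14.17 → 15 more payments.
Total paid = 17·$683.55 + $114.77 = $11,735.12; interest = $11,735.12 − $10,221.00 = $1,514.12.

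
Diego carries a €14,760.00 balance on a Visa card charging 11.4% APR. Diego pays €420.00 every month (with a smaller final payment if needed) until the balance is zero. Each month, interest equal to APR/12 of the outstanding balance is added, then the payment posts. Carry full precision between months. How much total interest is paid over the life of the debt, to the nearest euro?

€3,286

Monthly rate r = 11.4%/12 = 0.95% = 0.0095.
Payoff takes n = ⌈−ln(1 − rB₀/P)/ln(1+r)⌉ = ⌈42.966⌉ = 43 payments; the last is €405.82.
Total paid = 42·€420.00 + €405.82 = €18,045.82.
Total interest = total paid − principal = €18,045.82 − €14,760.00 = €3,285.82.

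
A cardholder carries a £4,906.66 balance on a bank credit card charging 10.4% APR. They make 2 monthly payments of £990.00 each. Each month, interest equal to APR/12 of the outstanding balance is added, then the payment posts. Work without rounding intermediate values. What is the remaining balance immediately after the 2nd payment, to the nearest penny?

Monthly rate r = 10.4%/12 = 0.866667% = 0.00866667.
Each month: B ← B·(1+r) − £990.00.
Month 1: interest £42.52; balance after payment £3,959.18.
Month 2: interest £34.31; balance after payment £3,003.50.

£3,003.50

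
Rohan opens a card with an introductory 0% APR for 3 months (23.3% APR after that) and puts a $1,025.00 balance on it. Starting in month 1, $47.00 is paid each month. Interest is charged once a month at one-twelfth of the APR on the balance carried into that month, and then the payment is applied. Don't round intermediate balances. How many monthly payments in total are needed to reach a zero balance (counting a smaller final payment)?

Promo months 1–3 at r₀ = 0%/12 = 0; months 4+ at r₁ = 23.3%/12 = 0.0194167.
After month 3 (no interest yet): B = $1,025.00 − 3·$47.00 = $884.00.
Then at r₁ with $47.00/mo: n₂ = −ln(1 − r₁·B/P)/ln(1+r₁) ≈ 23.63 → 24 more payments.

27 payments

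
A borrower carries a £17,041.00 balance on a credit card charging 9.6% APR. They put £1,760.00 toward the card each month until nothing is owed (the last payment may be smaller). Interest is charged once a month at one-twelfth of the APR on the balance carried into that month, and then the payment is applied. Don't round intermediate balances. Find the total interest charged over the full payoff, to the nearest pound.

£768

Monthly rate r = 9.6%/12 = 0.8% = 0.008.
Payoff takes n = ⌈−ln(1 − rB₀/P)/ln(1+r)⌉ = ⌈10.118⌉ = 11 payments; the last is £208.77.
Total paid = 10·£1,760.00 + £208.77 = £17,808.77.
Total interest = total paid − principal = £17,808.77 − £17,041.00 = £767.77.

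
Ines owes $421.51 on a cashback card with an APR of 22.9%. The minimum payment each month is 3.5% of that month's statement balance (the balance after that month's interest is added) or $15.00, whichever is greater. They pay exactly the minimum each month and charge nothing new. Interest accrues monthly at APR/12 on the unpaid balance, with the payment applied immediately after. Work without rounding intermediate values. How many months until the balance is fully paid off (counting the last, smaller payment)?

Monthly rate r = 22.9%/12 = 1.90833% = 0.0190833.
While 3.5% of the post-interest balance exceeds $15.00, each month B ← (B·(1+r))·(1 − 0.035), i.e. B shrinks by the factor (1+r)·0.965 = 0.98342.
This holds for months 1–1. Entering month 2 the balance is $414.52; 3.5% of the post-interest balance is now below $15.00, so the flat $15.00 minimum applies from here.
From month 2 a fixed $15.00 at rate r clears $414.52 in 40 more payments. Total: 1 + 40 = 41 months.

41 months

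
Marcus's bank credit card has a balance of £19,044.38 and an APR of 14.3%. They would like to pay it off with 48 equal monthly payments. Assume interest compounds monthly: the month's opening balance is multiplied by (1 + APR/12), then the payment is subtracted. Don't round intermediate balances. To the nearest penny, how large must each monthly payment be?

Monthly rate r = 14.3%/12 = 1.19167% = 0.0119167.
Level-payment amortization: P = B₀·r / (1 − (1+r)^(−n)) = 19044.38·0.0119167 / (1 − 1.01192^(−48)).
Denominator 1 − (1+r)^(−48) = 0.433692844.
P = 226.946 / 0.433692844 ≈ 523.29.

£523.29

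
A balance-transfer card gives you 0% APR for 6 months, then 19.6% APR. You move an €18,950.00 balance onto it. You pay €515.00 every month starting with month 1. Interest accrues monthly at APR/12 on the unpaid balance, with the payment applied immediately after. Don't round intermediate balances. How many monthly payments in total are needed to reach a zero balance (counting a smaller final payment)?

50 payments

Promo months 1–6 at r₀ = 0%/12 = 0; months 7+ at r₁ = 19.6%/12 = 0.0163333.
After month 6 (no interest yet): B = €18,950.00 − 6·€515.00 = €15,860.00.
Then at r₁ with €515.00/mo: n₂ = −ln(1 − r₁·B/P)/ln(1+r₁) ≈ 43.16 → 44 more payments.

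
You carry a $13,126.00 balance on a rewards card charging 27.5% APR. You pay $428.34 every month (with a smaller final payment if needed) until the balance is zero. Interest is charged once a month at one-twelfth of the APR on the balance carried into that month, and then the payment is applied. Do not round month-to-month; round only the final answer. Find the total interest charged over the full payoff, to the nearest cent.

$9,778.46

Monthly rate r = 27.5%/12 = 2.29167% = 0.0229167.
Payoff takes n = ⌈−ln(1 − rB₀/P)/ln(1+r)⌉ = ⌈53.470⌉ = 54 payments; the last is $202.44.
Total paid = 53·$428.34 + $202.44 = $22,904.46.
Total interest = total paid − principal = $22,904.46 − $13,126.00 = $9,778.46.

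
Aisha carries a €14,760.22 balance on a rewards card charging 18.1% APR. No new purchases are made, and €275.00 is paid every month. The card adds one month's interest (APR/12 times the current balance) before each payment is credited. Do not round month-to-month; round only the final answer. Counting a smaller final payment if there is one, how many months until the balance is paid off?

Monthly rate r = 18.1%/12 = 1.50833% = 0.0150833.
Recurrence: B ← B·(1+r) − €275.00.
Month 1: interest €222.63; balance after payment €14,707.85.
Month 2: interest €221.84; balance after payment €14,654.70.
Closed form: n = −ln(1 − rB₀/P)/ln(1+r) = −ln(0.19042)/ln(1.01508) ≈ 110.783, so the balance reaches zero during payment 111.

111 months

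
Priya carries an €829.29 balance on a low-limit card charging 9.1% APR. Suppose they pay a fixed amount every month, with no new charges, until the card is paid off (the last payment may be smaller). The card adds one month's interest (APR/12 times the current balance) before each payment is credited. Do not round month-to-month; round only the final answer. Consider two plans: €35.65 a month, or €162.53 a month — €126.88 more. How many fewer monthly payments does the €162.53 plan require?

Monthly rate r = 9.1%/12 = 0.758333% = 0.00758333.
At €35.65/mo: n = ⌈−ln(1 − rB₀/P)/ln(1+r)⌉ = 26 payments (last €24.60); total interest = total paid − €829.29 = €86.56.
At €162.53/mo: 6 payments (last €36.42); total interest €19.78.
Payments saved = 26 − 6 = 20.

20 fewer payments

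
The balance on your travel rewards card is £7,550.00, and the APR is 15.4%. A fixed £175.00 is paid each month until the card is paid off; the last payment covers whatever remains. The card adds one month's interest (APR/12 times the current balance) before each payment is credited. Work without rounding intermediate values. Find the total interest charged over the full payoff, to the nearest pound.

£3,521

Monthly rate r = 15.4%/12 = 1.28333% = 0.0128333.
Payoff takes n = ⌈−ln(1 − rB₀/P)/ln(1+r)⌉ = ⌈63.261⌉ = 64 payments; the last is £45.96.
Total paid = 63·£175.00 + £45.96 = £11,070.96.
Total interest = total paid − principal = £11,070.96 − £7,550.00 = £3,520.96.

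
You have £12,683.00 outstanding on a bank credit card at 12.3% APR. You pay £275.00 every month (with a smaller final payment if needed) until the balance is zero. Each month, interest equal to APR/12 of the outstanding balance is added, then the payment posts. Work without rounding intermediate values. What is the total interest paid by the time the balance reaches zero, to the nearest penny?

£4,576.98

Monthly rate r = 12.3%/12 = 1.025% = 0.01025.
Payoff takes n = ⌈−ln(1 − rB₀/P)/ln(1+r)⌉ = ⌈62.763⌉ = 63 payments; the last is £209.98.
Total paid = 62·£275.00 + £209.98 = £17,259.98.
Total interest = total paid − principal = £17,259.98 − £12,683.00 = £4,576.98.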